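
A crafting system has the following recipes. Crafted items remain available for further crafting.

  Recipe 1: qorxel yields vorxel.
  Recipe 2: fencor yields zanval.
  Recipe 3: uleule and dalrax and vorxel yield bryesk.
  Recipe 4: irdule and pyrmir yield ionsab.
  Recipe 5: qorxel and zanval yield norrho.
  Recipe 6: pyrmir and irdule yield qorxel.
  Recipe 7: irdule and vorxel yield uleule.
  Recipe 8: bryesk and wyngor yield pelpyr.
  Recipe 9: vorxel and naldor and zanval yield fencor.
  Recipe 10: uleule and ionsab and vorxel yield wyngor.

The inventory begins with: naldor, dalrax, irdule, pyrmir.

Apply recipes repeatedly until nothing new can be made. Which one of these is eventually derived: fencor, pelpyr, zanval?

pyrmir and irdule → qorxel (Recipe 6).
irdule and pyrmir → ionsab (Recipe 4).
Using Recipe 1, qorxel makes vorxel.
irdule and vorxel → uleule (Recipe 7).
Using Recipe 3, uleule, dalrax, and vorxel make bryesk.
Using Recipe 10, uleule, ionsab, and vorxel make wyngor.
Using Recipe 8, bryesk and wyngor make pelpyr.
zanval would need fencor (Recipe 2), but fencor is never obtained. fencor would need vorxel, naldor, and zanval (Recipe 9), but zanval is never obtained.

pelpyr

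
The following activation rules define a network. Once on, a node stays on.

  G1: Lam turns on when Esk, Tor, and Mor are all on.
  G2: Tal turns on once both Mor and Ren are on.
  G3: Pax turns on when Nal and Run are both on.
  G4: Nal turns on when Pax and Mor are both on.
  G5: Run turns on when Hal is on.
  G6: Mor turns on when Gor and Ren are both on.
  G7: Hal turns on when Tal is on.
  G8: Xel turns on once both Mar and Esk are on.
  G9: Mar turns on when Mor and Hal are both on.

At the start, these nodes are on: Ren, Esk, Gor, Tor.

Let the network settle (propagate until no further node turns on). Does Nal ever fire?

Nal would need Pax and Mor (G4), but Pax never turns on.

No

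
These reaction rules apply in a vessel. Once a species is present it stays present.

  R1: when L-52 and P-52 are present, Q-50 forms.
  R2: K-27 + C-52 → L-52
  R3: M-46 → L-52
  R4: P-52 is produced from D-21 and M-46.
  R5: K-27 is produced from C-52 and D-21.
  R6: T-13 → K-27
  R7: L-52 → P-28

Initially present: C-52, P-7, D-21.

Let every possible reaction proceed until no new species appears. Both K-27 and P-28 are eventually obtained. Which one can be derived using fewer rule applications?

K-27: C-52 and D-21 present → K-27 forms (R5). [1 rule application]
P-28: C-52 and D-21 present → K-27 forms (R5). K-27 and C-52 present → L-52 forms (R2). L-52 present → P-28 forms (R7). [3 rule applications]
K-27 needs fewer.

K-27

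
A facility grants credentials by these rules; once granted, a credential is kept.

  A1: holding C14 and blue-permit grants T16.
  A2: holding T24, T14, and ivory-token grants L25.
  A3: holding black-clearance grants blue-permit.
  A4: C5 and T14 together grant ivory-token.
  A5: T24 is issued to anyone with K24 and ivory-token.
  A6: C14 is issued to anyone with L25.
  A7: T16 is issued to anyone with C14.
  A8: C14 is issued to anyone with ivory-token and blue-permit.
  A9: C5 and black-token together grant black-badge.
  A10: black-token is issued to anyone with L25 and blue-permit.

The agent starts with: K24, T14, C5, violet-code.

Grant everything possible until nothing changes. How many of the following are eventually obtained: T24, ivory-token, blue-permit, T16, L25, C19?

Holding C5 and T14 grants ivory-token (A4).
Holding K24 and ivory-token grants T24 (A5).
Holding T24, T14, and ivory-token grants L25 (A2).
Holding L25 grants C14 (A6).
Holding C14 grants T16 (A7).
T24: reached.
ivory-token: reached.
blue-permit would need black-clearance (A3), but black-clearance is never granted.
T16: reached.
L25: reached.
No rule produces C19, and it is not given.
Reached: T24, ivory-token, T16, and L25 — 4 of the 6.

4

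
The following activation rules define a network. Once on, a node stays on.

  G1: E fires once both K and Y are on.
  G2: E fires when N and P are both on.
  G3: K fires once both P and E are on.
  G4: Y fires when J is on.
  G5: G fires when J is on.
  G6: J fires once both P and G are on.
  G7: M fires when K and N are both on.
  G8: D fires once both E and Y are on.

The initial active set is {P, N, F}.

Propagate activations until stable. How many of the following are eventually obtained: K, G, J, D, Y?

G2: N and P on → E on.
P and E are on, so K fires (G3).
K: reached.
G would need J (G5), but J never turns on.
J would need P and G (G6), but G never turns on.
D would need E and Y (G8), but Y never turns on.
Y would need J (G4), but J never turns on.
Reached: K — 1 of the 5.

1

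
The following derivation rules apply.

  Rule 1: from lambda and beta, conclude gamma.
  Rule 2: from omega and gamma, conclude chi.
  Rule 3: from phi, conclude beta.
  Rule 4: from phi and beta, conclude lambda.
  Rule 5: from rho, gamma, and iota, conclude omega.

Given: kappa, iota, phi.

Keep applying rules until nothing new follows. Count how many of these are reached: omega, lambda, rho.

phi holds, so beta follows (Rule 3).
From phi and beta, Rule 4 gives lambda.
omega would need rho, gamma, and iota (Rule 5), but rho is never established.
lambda: reached.
No rule produces rho, and it is not given.
Reached: lambda — 1 of the 3.

1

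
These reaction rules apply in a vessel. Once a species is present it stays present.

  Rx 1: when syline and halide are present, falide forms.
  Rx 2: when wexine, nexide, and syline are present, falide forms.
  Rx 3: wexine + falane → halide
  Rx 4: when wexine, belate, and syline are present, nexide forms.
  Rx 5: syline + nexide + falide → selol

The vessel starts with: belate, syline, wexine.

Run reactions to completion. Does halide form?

halide would need wexine and falane (Rx 3), but falane never forms.

No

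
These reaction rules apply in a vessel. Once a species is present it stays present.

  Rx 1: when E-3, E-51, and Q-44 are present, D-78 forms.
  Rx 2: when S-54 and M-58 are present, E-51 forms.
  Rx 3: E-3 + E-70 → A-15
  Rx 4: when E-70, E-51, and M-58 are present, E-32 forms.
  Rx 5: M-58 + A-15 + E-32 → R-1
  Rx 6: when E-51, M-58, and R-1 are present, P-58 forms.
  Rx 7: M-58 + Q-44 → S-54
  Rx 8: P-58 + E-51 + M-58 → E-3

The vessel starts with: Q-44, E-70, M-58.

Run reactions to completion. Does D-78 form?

No

D-78 would need E-3, E-51, and Q-44 (Rx 1), but E-3 never forms.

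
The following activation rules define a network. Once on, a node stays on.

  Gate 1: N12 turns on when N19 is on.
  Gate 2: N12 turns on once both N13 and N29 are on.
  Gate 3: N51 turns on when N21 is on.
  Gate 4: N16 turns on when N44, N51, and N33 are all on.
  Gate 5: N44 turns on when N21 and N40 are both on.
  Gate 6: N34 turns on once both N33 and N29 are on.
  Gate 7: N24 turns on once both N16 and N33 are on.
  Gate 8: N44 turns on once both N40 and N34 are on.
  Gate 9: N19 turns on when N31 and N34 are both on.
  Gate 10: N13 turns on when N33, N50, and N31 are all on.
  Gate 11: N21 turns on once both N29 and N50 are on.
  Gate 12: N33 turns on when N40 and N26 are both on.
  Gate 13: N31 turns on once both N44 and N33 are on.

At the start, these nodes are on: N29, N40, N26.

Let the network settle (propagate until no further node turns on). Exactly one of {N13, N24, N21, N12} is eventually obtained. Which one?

N12

N40 and N26 are on, so N33 turns on (Gate 12).
N33 and N29 are on, so N34 turns on (Gate 6).
N40 and N34 are on, so N44 turns on (Gate 8).
N44 and N33 are on, so N31 turns on (Gate 13).
Gate 9: N31 and N34 on → N19 on.
N19 is on, so N12 turns on (Gate 1).
N24 would need N16 and N33 (Gate 7), but N16 never turns on. N21 would need N29 and N50 (Gate 11), but N50 never turns on. N13 would need N33, N50, and N31 (Gate 10), but N50 never turns on.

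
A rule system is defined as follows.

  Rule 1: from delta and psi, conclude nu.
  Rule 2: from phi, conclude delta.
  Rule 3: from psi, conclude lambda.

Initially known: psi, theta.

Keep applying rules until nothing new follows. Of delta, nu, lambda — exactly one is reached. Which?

lambda

From psi, Rule 3 gives lambda.
delta would need phi (Rule 2), but phi is never established. nu would need delta and psi (Rule 1), but delta is never established.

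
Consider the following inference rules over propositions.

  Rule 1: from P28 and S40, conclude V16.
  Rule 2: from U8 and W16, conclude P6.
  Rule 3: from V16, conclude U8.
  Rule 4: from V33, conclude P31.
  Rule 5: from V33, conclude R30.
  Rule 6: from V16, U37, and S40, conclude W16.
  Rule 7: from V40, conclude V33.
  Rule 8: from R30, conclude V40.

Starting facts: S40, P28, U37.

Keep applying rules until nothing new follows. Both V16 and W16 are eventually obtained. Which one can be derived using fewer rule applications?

V16: P28 and S40 hold, so V16 follows (Rule 1). [1 rule application]
W16: From P28 and S40, Rule 1 gives V16. V16, U37, and S40 hold, so W16 follows (Rule 6). [2 rule applications]
V16 needs fewer.

V16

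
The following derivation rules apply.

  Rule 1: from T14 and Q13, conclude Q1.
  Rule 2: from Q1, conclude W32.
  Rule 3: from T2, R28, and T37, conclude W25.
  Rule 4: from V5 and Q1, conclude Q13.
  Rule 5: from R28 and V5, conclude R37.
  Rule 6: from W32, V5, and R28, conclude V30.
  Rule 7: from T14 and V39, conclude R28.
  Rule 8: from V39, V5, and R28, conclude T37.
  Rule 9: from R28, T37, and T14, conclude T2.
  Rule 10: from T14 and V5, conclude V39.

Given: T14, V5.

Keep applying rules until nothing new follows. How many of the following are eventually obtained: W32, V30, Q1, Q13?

W32 would need Q1 (Rule 2), but Q1 is never established.
V30 would need W32, V5, and R28 (Rule 6), but W32 is never established.
Q1 would need T14 and Q13 (Rule 1), but Q13 is never established.
Q13 would need V5 and Q1 (Rule 4), but Q1 is never established.
None of the 4 are reached.

0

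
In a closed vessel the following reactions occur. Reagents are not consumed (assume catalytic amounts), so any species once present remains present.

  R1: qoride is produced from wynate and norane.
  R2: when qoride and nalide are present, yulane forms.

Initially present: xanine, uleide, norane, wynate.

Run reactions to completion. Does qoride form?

Yes

wynate and norane present → qoride forms (R1).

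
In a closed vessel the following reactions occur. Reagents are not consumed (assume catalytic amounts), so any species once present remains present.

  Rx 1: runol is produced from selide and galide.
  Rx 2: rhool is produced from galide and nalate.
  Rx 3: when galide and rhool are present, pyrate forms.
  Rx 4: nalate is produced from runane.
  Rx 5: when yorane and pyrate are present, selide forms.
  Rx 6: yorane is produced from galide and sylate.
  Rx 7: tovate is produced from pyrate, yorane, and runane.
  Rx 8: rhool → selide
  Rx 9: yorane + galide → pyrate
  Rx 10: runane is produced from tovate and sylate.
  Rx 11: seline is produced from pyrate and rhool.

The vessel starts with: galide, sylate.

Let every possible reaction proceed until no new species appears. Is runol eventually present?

galide and sylate present → yorane forms (Rx 6).
yorane and galide present → pyrate forms (Rx 9).
yorane and pyrate present → selide forms (Rx 5).
selide and galide present → runol forms (Rx 1).

Yes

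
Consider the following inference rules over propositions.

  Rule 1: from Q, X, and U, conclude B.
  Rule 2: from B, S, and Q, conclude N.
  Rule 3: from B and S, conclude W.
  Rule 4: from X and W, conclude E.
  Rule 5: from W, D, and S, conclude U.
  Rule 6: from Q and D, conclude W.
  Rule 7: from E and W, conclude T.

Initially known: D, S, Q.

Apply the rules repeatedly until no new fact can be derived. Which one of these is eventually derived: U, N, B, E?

From Q and D, Rule 6 gives W.
W, D, and S hold, so U follows (Rule 5).
E would need X and W (Rule 4), but X is never established. B would need Q, X, and U (Rule 1), but X is never established. N would need B, S, and Q (Rule 2), but B is never established.

U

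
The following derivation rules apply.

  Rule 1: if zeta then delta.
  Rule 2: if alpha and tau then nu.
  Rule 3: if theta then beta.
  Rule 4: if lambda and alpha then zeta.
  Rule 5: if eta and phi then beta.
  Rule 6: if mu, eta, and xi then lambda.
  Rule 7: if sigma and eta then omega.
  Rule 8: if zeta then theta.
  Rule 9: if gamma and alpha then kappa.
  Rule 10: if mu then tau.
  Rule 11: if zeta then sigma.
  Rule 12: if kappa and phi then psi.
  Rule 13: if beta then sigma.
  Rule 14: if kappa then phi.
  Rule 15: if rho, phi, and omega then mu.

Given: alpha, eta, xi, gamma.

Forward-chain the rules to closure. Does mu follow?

No

mu would need rho, phi, and omega (Rule 15), but rho is never established.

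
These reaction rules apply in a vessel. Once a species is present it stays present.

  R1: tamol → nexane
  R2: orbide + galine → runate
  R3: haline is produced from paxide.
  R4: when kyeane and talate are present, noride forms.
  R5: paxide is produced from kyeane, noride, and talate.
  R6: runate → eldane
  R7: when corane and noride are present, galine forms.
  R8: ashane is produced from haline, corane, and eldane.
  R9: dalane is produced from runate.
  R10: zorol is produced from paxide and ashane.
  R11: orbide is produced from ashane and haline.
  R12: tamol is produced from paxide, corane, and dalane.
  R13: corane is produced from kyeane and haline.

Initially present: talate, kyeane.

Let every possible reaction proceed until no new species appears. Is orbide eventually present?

No

orbide would need ashane and haline (R11), but ashane never forms.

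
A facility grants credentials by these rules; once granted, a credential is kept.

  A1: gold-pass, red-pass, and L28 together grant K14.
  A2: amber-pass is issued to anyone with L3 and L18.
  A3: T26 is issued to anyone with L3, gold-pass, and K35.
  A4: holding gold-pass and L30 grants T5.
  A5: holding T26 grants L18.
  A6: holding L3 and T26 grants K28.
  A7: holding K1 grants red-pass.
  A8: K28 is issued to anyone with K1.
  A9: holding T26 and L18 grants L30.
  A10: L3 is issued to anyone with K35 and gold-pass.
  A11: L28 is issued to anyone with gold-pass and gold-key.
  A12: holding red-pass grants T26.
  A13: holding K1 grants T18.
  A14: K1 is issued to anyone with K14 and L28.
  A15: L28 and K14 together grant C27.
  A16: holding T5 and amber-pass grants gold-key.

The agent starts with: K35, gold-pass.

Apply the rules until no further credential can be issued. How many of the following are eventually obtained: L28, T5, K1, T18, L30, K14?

Holding K35 and gold-pass grants L3 (A10).
Holding L3, gold-pass, and K35 grants T26 (A3).
Holding T26 grants L18 (A5).
Holding L3 and L18 grants amber-pass (A2).
Holding T26 and L18 grants L30 (A9).
Holding gold-pass and L30 grants T5 (A4).
Holding T5 and amber-pass grants gold-key (A16).
Holding gold-pass and gold-key grants L28 (A11).
L28: reached.
T5: reached.
K1 would need K14 and L28 (A14), but K14 is never granted.
T18 would need K1 (A13), but K1 is never granted.
L30: reached.
K14 would need gold-pass, red-pass, and L28 (A1), but red-pass is never granted.
Reached: L28, T5, and L30 — 3 of the 6.

3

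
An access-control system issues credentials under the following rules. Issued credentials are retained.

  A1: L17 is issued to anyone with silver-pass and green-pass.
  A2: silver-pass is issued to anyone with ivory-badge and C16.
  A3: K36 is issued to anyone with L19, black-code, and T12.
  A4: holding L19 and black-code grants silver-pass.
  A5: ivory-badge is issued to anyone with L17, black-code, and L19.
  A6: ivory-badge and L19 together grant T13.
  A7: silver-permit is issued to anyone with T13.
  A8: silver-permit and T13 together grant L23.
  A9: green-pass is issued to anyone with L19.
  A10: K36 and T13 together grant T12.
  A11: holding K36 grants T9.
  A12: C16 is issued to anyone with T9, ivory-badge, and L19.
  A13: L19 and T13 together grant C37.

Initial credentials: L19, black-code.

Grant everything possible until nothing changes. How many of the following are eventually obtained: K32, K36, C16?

0

No rule produces K32, and it is not given.
K36 would need L19, black-code, and T12 (A3), but T12 is never granted.
C16 would need T9, ivory-badge, and L19 (A12), but T9 is never granted.
None of the 3 are reached.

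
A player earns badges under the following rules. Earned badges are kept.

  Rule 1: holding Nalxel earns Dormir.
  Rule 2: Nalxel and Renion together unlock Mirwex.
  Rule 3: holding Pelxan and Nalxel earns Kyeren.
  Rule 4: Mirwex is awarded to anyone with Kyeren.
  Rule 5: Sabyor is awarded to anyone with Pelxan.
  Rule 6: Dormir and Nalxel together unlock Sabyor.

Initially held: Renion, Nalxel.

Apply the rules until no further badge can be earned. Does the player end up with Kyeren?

No

Kyeren would need Pelxan and Nalxel (Rule 3), but Pelxan is never earned.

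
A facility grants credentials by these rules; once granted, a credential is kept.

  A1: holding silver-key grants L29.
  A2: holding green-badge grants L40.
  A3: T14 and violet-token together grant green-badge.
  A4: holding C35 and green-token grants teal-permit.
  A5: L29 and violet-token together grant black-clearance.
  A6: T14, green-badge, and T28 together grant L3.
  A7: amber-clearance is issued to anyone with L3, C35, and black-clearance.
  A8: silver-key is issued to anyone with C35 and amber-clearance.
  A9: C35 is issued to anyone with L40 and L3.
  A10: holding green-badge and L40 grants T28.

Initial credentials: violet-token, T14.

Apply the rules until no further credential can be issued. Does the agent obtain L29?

L29 would need silver-key (A1), but silver-key is never granted.

No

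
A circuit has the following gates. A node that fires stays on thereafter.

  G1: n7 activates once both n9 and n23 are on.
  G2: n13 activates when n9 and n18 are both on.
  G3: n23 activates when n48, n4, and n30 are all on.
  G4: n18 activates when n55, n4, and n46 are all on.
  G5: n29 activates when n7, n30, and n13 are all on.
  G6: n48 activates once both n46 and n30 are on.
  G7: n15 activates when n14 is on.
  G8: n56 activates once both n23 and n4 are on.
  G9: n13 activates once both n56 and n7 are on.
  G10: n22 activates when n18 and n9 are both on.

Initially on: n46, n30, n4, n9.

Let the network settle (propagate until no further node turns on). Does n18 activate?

No

n18 would need n55, n4, and n46 (G4), but n55 never turns on.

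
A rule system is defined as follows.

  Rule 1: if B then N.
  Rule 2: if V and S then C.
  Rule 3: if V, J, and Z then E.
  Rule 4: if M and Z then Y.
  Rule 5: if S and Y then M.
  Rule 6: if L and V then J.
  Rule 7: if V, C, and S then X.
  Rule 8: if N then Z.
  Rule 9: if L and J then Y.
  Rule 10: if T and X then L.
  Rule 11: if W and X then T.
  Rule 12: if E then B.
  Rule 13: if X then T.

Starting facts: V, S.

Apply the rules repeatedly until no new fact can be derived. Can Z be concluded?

No

Z would need N (Rule 8), but N is never established.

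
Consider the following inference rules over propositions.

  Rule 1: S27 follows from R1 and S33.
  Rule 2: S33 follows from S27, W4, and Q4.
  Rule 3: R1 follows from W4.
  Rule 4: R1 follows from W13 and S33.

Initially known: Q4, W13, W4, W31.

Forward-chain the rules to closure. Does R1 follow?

Yes

W4 holds, so R1 follows (Rule 3).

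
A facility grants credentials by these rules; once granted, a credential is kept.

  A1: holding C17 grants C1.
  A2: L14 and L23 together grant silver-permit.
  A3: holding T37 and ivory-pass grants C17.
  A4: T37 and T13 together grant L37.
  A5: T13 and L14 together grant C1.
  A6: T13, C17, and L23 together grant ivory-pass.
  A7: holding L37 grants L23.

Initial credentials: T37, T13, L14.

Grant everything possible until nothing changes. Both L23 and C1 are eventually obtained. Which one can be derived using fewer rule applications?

C1

C1: Holding T13 and L14 grants C1 (A5). [1 rule application]
L23: Holding T37 and T13 grants L37 (A4). Holding L37 grants L23 (A7). [2 rule applications]
C1 needs fewer.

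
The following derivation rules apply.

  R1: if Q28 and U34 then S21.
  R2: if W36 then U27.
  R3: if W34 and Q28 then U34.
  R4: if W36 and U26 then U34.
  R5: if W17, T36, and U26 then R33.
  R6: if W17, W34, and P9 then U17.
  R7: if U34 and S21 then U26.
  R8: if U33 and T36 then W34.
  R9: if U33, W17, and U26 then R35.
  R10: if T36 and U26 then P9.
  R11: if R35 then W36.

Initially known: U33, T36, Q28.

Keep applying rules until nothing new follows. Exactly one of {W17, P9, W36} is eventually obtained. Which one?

P9

From U33 and T36, R8 gives W34.
W34 and Q28 hold, so U34 follows (R3).
Q28 and U34 hold, so S21 follows (R1).
U34 and S21 hold, so U26 follows (R7).
T36 and U26 hold, so P9 follows (R10).
W36 would need R35 (R11), but R35 is never established. No rule produces W17, and it is not given.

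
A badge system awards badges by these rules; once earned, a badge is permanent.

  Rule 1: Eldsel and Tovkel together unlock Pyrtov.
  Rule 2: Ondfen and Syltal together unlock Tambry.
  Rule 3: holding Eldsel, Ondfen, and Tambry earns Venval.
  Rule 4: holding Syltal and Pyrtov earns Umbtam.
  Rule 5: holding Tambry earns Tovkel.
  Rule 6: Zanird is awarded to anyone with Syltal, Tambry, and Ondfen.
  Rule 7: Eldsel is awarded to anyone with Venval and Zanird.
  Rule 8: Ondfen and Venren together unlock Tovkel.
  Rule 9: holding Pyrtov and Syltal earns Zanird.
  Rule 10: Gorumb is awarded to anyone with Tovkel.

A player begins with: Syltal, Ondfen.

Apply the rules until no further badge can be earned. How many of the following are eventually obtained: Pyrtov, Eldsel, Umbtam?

Pyrtov would need Eldsel and Tovkel (Rule 1), but Eldsel is never earned.
Eldsel would need Venval and Zanird (Rule 7), but Venval is never earned.
Umbtam would need Syltal and Pyrtov (Rule 4), but Pyrtov is never earned.
None of the 3 are reached.

0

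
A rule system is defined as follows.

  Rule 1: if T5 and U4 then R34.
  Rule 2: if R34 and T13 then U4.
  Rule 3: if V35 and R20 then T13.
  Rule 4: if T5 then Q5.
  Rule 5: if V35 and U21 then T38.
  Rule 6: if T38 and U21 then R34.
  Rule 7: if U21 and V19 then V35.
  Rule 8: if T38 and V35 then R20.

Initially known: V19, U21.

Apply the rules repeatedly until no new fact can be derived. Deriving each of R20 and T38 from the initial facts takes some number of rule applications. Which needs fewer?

T38: U21 and V19 hold, so V35 follows (Rule 7). V35 and U21 hold, so T38 follows (Rule 5). [2 rule applications]
R20: U21 and V19 hold, so V35 follows (Rule 7). From V35 and U21, Rule 5 gives T38. From T38 and V35, Rule 8 gives R20. [3 rule applications]
T38 needs fewer.

T38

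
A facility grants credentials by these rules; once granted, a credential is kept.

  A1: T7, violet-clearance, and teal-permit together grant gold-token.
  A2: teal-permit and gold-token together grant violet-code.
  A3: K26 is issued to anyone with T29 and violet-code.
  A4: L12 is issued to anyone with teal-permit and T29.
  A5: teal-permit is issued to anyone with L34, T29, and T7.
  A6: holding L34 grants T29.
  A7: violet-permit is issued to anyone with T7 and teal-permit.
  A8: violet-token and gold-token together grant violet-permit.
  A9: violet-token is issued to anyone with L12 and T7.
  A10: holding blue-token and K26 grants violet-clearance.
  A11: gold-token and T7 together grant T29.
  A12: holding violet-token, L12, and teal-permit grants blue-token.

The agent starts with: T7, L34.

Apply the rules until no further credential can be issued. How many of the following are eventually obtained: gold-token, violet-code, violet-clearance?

gold-token would need T7, violet-clearance, and teal-permit (A1), but violet-clearance is never granted.
violet-code would need teal-permit and gold-token (A2), but gold-token is never granted.
violet-clearance would need blue-token and K26 (A10), but K26 is never granted.
None of the 3 are reached.

0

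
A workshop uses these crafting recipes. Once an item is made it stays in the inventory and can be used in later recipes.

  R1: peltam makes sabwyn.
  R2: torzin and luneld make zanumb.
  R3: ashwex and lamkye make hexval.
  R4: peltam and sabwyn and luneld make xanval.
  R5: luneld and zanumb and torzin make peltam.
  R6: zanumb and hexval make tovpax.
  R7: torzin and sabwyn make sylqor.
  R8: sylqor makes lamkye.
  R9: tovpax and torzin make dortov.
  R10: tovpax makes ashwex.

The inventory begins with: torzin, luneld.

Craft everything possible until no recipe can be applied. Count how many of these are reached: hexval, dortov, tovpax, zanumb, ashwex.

torzin and luneld → zanumb (R2).
hexval would need ashwex and lamkye (R3), but ashwex is never obtained.
dortov would need tovpax and torzin (R9), but tovpax is never obtained.
tovpax would need zanumb and hexval (R6), but hexval is never obtained.
zanumb: reached.
ashwex would need tovpax (R10), but tovpax is never obtained.
Reached: zanumb — 1 of the 5.

1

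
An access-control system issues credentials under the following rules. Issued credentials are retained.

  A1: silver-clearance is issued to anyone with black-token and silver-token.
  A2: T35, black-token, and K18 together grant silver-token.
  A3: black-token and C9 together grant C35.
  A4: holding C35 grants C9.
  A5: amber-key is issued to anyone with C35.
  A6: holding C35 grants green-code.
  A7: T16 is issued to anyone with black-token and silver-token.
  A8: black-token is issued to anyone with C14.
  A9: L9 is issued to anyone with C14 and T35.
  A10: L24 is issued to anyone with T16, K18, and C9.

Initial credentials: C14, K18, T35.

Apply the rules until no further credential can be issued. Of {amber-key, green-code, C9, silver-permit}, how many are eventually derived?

amber-key would need C35 (A5), but C35 is never granted.
green-code would need C35 (A6), but C35 is never granted.
C9 would need C35 (A4), but C35 is never granted.
No rule produces silver-permit, and it is not given.
None of the 4 are reached.

0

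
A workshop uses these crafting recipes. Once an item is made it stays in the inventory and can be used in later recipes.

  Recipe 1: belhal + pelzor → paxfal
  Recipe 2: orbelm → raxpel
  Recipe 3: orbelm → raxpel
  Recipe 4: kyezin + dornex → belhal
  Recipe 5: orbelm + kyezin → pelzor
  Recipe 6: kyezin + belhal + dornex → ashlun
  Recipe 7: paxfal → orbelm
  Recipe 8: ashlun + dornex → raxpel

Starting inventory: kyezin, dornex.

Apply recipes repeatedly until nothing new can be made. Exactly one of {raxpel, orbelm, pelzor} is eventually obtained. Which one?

raxpel

kyezin + dornex → belhal (Recipe 4).
kyezin + belhal + dornex → ashlun (Recipe 6).
Using Recipe 8, ashlun and dornex make raxpel.
orbelm would need paxfal (Recipe 7), but paxfal is never obtained. pelzor would need orbelm and kyezin (Recipe 5), but orbelm is never obtained.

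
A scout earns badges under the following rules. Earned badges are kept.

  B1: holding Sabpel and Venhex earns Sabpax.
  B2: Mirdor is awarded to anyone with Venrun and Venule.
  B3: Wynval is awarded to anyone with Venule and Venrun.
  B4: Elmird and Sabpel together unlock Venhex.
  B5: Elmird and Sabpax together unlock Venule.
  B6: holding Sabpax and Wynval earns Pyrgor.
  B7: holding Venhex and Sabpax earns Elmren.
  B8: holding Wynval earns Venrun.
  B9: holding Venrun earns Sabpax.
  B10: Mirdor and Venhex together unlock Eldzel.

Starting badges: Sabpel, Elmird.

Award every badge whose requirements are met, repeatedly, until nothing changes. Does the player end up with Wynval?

Wynval would need Venule and Venrun (B3), but Venrun is never earned.

No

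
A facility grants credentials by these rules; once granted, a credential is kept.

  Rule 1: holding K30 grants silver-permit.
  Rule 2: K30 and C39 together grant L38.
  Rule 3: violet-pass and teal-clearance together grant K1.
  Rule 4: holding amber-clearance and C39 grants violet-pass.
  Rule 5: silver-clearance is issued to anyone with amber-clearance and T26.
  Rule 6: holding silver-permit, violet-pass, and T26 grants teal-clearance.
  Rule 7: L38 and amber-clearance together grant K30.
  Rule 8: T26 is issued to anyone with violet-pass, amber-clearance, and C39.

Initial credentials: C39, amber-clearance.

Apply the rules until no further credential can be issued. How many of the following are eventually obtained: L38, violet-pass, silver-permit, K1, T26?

2

Holding amber-clearance and C39 grants violet-pass (Rule 4).
Holding violet-pass, amber-clearance, and C39 grants T26 (Rule 8).
L38 would need K30 and C39 (Rule 2), but K30 is never granted.
violet-pass: reached.
silver-permit would need K30 (Rule 1), but K30 is never granted.
K1 would need violet-pass and teal-clearance (Rule 3), but teal-clearance is never granted.
T26: reached.
Reached: violet-pass and T26 — 2 of the 5.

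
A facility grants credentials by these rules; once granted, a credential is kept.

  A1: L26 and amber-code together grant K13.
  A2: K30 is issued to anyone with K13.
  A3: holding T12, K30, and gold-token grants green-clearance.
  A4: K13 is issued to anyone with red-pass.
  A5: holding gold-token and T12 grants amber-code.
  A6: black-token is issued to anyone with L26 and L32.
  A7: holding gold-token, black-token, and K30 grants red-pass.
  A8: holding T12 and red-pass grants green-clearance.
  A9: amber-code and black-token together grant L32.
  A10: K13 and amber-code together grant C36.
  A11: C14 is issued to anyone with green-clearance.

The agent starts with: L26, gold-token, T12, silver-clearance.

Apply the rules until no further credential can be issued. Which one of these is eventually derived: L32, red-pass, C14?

Holding gold-token and T12 grants amber-code (A5).
Holding L26 and amber-code grants K13 (A1).
Holding K13 grants K30 (A2).
Holding T12, K30, and gold-token grants green-clearance (A3).
Holding green-clearance grants C14 (A11).
red-pass would need gold-token, black-token, and K30 (A7), but black-token is never granted. L32 would need amber-code and black-token (A9), but black-token is never granted.

C14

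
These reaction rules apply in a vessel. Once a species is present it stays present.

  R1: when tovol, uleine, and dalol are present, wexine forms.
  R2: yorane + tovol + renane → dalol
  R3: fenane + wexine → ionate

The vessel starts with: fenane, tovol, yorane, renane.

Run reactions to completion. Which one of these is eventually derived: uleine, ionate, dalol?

dalol

yorane, tovol, and renane present → dalol forms (R2).
ionate would need fenane and wexine (R3), but wexine never forms. No rule produces uleine, and it is not given.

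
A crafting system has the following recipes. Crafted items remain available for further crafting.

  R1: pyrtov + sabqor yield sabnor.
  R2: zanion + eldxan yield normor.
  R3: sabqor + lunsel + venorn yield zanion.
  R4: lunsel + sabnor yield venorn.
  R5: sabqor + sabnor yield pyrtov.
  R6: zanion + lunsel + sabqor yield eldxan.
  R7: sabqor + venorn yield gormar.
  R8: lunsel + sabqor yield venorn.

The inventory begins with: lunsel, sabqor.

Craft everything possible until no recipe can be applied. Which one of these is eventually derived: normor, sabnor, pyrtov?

normor

lunsel + sabqor → venorn (R8).
Using R3, sabqor, lunsel, and venorn make zanion.
Using R6, zanion, lunsel, and sabqor make eldxan.
Using R2, zanion and eldxan make normor.
sabnor would need pyrtov and sabqor (R1), but pyrtov is never obtained. pyrtov would need sabqor and sabnor (R5), but sabnor is never obtained.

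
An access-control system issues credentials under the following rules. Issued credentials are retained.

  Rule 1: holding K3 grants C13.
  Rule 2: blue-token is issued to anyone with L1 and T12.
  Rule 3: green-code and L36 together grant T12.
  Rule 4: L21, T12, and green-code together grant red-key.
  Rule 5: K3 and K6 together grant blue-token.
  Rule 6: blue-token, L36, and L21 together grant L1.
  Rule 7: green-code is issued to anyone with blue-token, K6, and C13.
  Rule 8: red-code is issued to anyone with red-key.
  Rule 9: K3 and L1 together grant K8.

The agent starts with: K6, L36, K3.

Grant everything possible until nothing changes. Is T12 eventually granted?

Yes

Holding K3 and K6 grants blue-token (Rule 5).
Holding K3 grants C13 (Rule 1).
Holding blue-token, K6, and C13 grants green-code (Rule 7).
Holding green-code and L36 grants T12 (Rule 3).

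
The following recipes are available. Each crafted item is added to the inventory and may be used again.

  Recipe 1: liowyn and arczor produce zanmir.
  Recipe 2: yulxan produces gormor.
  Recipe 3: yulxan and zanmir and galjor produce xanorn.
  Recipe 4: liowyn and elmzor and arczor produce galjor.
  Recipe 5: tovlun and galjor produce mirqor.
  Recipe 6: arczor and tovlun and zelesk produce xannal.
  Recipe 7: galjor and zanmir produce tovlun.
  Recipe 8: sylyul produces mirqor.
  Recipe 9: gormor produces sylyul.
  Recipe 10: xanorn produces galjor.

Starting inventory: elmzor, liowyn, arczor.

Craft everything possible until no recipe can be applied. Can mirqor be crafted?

Yes

liowyn and elmzor and arczor → galjor (Recipe 4).
Using Recipe 1, liowyn and arczor make zanmir.
galjor and zanmir → tovlun (Recipe 7).
tovlun and galjor → mirqor (Recipe 5).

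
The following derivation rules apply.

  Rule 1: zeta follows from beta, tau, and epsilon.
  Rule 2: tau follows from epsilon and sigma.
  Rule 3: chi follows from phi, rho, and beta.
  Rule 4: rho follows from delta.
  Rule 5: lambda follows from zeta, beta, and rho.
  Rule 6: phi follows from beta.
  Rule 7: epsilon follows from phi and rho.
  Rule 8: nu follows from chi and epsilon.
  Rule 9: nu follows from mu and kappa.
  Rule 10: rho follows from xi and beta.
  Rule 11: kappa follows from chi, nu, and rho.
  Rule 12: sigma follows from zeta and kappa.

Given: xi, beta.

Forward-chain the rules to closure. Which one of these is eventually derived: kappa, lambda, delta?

kappa

From xi and beta, Rule 10 gives rho.
beta holds, so phi follows (Rule 6).
From phi and rho, Rule 7 gives epsilon.
phi, rho, and beta hold, so chi follows (Rule 3).
From chi and epsilon, Rule 8 gives nu.
From chi, nu, and rho, Rule 11 gives kappa.
lambda would need zeta, beta, and rho (Rule 5), but zeta is never established. No rule produces delta, and it is not given.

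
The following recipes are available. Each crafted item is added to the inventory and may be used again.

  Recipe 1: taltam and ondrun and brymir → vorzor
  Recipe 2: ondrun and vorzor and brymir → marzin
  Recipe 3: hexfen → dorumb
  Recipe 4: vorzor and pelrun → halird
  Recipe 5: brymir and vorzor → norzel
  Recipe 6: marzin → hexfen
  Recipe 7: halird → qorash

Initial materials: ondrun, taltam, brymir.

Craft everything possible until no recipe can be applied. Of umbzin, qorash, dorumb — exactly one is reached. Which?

Using Recipe 1, taltam, ondrun, and brymir make vorzor.
ondrun and vorzor and brymir → marzin (Recipe 2).
Using Recipe 6, marzin makes hexfen.
Using Recipe 3, hexfen makes dorumb.
qorash would need halird (Recipe 7), but halird is never obtained. No rule produces umbzin, and it is not given.

dorumb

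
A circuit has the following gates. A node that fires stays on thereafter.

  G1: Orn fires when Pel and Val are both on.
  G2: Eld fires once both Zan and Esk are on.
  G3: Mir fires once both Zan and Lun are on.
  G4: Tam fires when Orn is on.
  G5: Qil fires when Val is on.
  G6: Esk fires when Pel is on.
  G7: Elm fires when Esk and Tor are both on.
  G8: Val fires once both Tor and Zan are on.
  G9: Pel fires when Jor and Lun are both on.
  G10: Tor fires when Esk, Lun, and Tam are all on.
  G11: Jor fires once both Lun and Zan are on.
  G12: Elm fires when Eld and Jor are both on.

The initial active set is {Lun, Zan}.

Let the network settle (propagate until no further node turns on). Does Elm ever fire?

G11: Lun and Zan on → Jor on.
Jor and Lun are on, so Pel fires (G9).
G6: Pel on → Esk on.
Zan and Esk are on, so Eld fires (G2).
Eld and Jor are on, so Elm fires (G12).

Yes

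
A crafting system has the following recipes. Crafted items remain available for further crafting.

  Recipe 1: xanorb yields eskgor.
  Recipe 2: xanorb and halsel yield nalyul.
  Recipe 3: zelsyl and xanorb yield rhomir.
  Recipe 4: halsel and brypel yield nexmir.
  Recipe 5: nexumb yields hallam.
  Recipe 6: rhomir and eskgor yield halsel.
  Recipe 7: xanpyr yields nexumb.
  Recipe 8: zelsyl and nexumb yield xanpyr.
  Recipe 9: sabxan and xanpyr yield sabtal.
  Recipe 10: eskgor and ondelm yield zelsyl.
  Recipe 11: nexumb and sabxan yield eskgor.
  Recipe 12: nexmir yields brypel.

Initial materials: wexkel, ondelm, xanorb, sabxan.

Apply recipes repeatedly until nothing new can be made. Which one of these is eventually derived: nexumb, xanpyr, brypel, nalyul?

nalyul

xanorb → eskgor (Recipe 1).
Using Recipe 10, eskgor and ondelm make zelsyl.
Using Recipe 3, zelsyl and xanorb make rhomir.
rhomir and eskgor → halsel (Recipe 6).
xanorb and halsel → nalyul (Recipe 2).
brypel would need nexmir (Recipe 12), but nexmir is never obtained. nexumb would need xanpyr (Recipe 7), but xanpyr is never obtained. xanpyr would need zelsyl and nexumb (Recipe 8), but nexumb is never obtained.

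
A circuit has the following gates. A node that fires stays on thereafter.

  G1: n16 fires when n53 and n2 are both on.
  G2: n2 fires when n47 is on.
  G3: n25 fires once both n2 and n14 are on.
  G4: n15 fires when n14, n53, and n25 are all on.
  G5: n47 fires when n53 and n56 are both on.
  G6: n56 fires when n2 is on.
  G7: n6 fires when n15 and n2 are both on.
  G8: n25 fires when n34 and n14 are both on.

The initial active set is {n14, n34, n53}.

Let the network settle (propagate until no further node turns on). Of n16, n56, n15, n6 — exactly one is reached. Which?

n34 and n14 are on, so n25 fires (G8).
n14, n53, and n25 are on, so n15 fires (G4).
n6 would need n15 and n2 (G7), but n2 never turns on. n56 would need n2 (G6), but n2 never turns on. n16 would need n53 and n2 (G1), but n2 never turns on.

n15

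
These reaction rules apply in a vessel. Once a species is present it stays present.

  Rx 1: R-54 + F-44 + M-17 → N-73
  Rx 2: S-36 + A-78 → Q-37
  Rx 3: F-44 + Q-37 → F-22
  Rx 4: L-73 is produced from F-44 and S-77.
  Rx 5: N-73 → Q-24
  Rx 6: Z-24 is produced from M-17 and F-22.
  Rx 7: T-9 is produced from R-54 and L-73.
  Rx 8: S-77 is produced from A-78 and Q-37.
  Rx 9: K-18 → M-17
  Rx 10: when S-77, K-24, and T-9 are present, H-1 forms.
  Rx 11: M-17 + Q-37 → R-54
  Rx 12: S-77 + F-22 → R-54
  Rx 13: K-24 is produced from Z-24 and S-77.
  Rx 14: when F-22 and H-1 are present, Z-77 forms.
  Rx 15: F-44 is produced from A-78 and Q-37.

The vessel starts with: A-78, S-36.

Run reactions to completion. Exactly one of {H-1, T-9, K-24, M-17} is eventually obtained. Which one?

S-36 and A-78 present → Q-37 forms (Rx 2).
A-78 and Q-37 present → S-77 forms (Rx 8).
A-78 and Q-37 present → F-44 forms (Rx 15).
F-44 and Q-37 present → F-22 forms (Rx 3).
F-44 and S-77 present → L-73 forms (Rx 4).
S-77 and F-22 present → R-54 forms (Rx 12).
R-54 and L-73 present → T-9 forms (Rx 7).
K-24 would need Z-24 and S-77 (Rx 13), but Z-24 never forms. M-17 would need K-18 (Rx 9), but K-18 never forms. H-1 would need S-77, K-24, and T-9 (Rx 10), but K-24 never forms.

T-9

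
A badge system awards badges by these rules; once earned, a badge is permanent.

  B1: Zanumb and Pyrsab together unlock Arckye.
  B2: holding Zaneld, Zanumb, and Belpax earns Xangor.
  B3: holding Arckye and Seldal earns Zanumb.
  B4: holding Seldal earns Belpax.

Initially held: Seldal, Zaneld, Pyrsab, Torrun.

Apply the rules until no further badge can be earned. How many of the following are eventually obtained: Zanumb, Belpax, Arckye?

With Seldal, Belpax is earned (B4).
Zanumb would need Arckye and Seldal (B3), but Arckye is never earned.
Belpax: reached.
Arckye would need Zanumb and Pyrsab (B1), but Zanumb is never earned.
Reached: Belpax — 1 of the 3.

1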